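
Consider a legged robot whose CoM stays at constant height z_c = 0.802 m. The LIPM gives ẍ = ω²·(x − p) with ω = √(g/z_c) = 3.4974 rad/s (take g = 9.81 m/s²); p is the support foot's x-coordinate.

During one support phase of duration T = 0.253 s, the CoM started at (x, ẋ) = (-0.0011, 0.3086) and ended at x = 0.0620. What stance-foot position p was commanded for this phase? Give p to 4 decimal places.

ωT = 3.4974·0.253 = 0.884842; cosh(ωT) = 1.417691, sinh(ωT) = 1.004911
x(T) = p + (x₀−p)·cosh(ωT) + (ẋ₀/ω)·sinh(ωT) ⇒ p·(1 − cosh) = x(T) − x₀·cosh − (ẋ₀/ω)·sinh
numerator   = 0.0620 − (-0.0011)·1.417691 − (0.3086/3.4974)·1.004911 = -0.025111
denominator = 1 − 1.417691 = -0.417691
p = -0.025111 / -0.417691 = 0.0601

p = 0.0601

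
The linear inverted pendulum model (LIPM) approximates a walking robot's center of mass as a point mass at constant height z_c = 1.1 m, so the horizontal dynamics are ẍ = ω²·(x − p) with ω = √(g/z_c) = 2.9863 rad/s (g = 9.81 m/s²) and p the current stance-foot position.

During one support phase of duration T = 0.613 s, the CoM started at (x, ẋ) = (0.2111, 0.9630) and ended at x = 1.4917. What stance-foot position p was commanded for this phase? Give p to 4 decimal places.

p = 0.0743

ωT = 2.9863·0.613 = 1.830602; cosh(ωT) = 3.198979, sinh(ωT) = 3.038661
x(T) = p + (x₀−p)·cosh(ωT) + (ẋ₀/ω)·sinh(ωT) ⇒ p·(1 − cosh) = x(T) − x₀·cosh − (ẋ₀/ω)·sinh
numerator   = 1.4917 − (0.2111)·3.198979 − (0.9630/2.9863)·3.038661 = -0.163489
denominator = 1 − 3.198979 = -2.198979
p = -0.163489 / -2.198979 = 0.0743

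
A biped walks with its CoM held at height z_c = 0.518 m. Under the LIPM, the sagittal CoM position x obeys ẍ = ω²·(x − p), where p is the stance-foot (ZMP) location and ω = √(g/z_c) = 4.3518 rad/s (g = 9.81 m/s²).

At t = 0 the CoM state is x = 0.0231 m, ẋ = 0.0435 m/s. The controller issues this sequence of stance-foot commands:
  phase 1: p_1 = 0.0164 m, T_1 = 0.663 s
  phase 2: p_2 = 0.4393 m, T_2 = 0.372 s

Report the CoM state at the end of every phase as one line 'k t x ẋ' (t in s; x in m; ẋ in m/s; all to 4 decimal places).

phase 1: p=0.0164, T=0.663, ωT=2.885243, cosh=8.981884, sinh=8.926042; start (x,ẋ)=(0.023100, 0.043500) → end (x,ẋ)=(0.165802, 0.650969)
phase 2: p=0.4393, T=0.372, ωT=1.618870, cosh=2.622752, sinh=2.424630; start (x,ẋ)=(0.165802, 0.650969) → end (x,ẋ)=(0.084674, -1.178483)

1 0.6630 0.1658 0.6510
2 1.0350 0.0847 -1.1785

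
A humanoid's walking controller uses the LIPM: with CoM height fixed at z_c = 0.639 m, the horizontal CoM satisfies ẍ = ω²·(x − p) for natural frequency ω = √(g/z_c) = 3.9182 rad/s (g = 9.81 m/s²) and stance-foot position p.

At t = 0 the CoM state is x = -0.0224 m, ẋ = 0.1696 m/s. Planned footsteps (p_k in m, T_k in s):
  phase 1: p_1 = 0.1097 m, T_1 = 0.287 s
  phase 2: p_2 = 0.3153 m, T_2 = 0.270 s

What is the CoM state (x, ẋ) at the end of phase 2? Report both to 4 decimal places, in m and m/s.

x = -0.4202, ẋ = -2.5246

phase 1: p=0.1097, T=0.287, ωT=1.124523, cosh=1.701778, sinh=1.376971; start (x,ẋ)=(-0.022400, 0.169600) → end (x,ẋ)=(-0.055502, -0.424091)
phase 2: p=0.3153, T=0.270, ωT=1.057914, cosh=1.613768, sinh=1.266589; start (x,ẋ)=(-0.055502, -0.424091) → end (x,ẋ)=(-0.420180, -2.524583)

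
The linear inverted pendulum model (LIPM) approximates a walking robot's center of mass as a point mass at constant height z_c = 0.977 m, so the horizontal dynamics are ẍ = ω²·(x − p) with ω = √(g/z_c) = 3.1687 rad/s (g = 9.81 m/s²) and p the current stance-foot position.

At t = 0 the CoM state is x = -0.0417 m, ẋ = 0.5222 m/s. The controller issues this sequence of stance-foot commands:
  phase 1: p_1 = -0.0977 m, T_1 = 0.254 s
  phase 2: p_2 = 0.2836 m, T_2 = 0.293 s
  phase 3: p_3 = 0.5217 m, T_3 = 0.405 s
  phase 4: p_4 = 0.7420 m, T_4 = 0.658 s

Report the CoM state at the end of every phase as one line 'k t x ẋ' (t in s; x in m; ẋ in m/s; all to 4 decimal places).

phase 1: p=-0.0977, T=0.254, ωT=0.804850, cosh=1.341758, sinh=0.894603; start (x,ẋ)=(-0.041700, 0.522200) → end (x,ẋ)=(0.124868, 0.859411)
phase 2: p=0.2836, T=0.293, ωT=0.928429, cosh=1.462852, sinh=1.067678; start (x,ẋ)=(0.124868, 0.859411) → end (x,ẋ)=(0.340974, 0.720178)
phase 3: p=0.5217, T=0.405, ωT=1.283324, cosh=1.942864, sinh=1.665749; start (x,ẋ)=(0.340974, 0.720178) → end (x,ẋ)=(0.549162, 0.445287)
phase 4: p=0.7420, T=0.658, ωT=2.085005, cosh=4.084468, sinh=3.960161; start (x,ẋ)=(0.549162, 0.445287) → end (x,ẋ)=(0.510869, -0.601075)

1 0.2540 0.1249 0.8594
2 0.5470 0.3410 0.7202
3 0.9520 0.5492 0.4453
4 1.6100 0.5109 -0.6011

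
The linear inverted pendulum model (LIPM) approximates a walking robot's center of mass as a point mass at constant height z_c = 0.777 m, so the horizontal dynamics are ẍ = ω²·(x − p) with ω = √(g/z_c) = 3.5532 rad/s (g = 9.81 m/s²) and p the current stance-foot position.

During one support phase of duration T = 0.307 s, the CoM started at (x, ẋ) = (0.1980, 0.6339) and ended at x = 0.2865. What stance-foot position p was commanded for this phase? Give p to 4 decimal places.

ωT = 3.5532·0.307 = 1.090832; cosh(ωT) = 1.656344, sinh(ωT) = 1.320407
x(T) = p + (x₀−p)·cosh(ωT) + (ẋ₀/ω)·sinh(ωT) ⇒ p·(1 − cosh) = x(T) − x₀·cosh − (ẋ₀/ω)·sinh
numerator   = 0.2865 − (0.1980)·1.656344 − (0.6339/3.5532)·1.320407 = -0.277020
denominator = 1 − 1.656344 = -0.656344
p = -0.277020 / -0.656344 = 0.4221

p = 0.4221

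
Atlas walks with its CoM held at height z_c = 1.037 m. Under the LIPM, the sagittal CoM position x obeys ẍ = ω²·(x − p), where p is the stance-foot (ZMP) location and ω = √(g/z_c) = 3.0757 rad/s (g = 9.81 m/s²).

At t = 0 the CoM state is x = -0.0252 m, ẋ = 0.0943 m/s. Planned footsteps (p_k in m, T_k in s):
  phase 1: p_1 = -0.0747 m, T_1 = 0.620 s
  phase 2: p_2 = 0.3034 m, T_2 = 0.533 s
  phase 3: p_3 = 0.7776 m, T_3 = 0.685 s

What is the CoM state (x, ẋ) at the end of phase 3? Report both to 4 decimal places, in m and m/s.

x = 2.2168, ẋ = 4.6313

phase 1: p=-0.0747, T=0.620, ωT=1.906934, cosh=3.440475, sinh=3.291940; start (x,ẋ)=(-0.025200, 0.094300) → end (x,ẋ)=(0.196533, 0.825625)
phase 2: p=0.3034, T=0.533, ωT=1.639348, cosh=2.672958, sinh=2.478852; start (x,ẋ)=(0.196533, 0.825625) → end (x,ẋ)=(0.683160, 1.392089)
phase 3: p=0.7776, T=0.685, ωT=2.106855, cosh=4.171979, sinh=4.050359; start (x,ẋ)=(0.683160, 1.392089) → end (x,ẋ)=(2.216828, 4.631267)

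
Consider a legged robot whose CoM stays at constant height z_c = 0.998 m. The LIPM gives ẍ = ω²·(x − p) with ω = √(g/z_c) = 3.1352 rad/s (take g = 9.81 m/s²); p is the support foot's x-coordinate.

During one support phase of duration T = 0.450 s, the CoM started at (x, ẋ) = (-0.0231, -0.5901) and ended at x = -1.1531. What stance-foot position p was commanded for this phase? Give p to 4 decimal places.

p = 0.6317

ωT = 3.1352·0.450 = 1.410840; cosh(ωT) = 2.171668, sinh(ωT) = 1.927730
x(T) = p + (x₀−p)·cosh(ωT) + (ẋ₀/ω)·sinh(ωT) ⇒ p·(1 − cosh) = x(T) − x₀·cosh − (ẋ₀/ω)·sinh
numerator   = -1.1531 − (-0.0231)·2.171668 − (-0.5901/3.1352)·1.927730 = -0.740102
denominator = 1 − 2.171668 = -1.171668
p = -0.740102 / -1.171668 = 0.6317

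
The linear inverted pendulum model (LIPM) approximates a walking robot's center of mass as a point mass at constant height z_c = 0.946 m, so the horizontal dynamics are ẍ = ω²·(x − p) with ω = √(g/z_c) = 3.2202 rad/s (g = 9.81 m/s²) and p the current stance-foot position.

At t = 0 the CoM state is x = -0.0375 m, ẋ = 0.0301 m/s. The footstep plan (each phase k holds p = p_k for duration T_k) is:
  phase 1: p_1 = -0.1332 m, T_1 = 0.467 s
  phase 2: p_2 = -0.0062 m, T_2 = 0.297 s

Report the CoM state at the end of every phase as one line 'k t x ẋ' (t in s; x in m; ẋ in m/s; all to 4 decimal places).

1 0.4670 0.1127 0.7300
2 0.7640 0.4228 1.5147

phase 1: p=-0.1332, T=0.467, ωT=1.503833, cosh=2.360589, sinh=2.138313; start (x,ẋ)=(-0.037500, 0.030100) → end (x,ẋ)=(0.112696, 0.730024)
phase 2: p=-0.0062, T=0.297, ωT=0.956399, cosh=1.493292, sinh=1.109018; start (x,ẋ)=(0.112696, 0.730024) → end (x,ẋ)=(0.422762, 1.514747)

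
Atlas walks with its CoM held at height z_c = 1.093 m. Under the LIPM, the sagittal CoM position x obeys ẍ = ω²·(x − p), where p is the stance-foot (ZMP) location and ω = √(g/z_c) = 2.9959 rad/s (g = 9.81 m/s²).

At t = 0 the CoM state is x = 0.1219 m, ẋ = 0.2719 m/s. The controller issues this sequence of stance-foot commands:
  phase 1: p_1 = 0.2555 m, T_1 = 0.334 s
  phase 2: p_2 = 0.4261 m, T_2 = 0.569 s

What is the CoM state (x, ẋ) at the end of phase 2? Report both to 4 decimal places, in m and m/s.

phase 1: p=0.2555, T=0.334, ωT=1.000631, cosh=1.543822, sinh=1.176174; start (x,ẋ)=(0.121900, 0.271900) → end (x,ẋ)=(0.155992, -0.051001)
phase 2: p=0.4261, T=0.569, ωT=1.704667, cosh=2.840694, sinh=2.658861; start (x,ẋ)=(0.155992, -0.051001) → end (x,ẋ)=(-0.386458, -2.296474)

x = -0.3865, ẋ = -2.2965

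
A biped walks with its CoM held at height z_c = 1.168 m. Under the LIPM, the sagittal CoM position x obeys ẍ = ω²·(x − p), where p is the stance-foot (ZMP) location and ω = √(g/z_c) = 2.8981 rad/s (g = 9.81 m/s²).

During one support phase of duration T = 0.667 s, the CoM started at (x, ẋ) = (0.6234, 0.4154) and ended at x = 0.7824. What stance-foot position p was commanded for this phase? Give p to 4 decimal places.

p = 0.7523

ωT = 2.8981·0.667 = 1.933033; cosh(ωT) = 3.527572, sinh(ωT) = 3.382864
x(T) = p + (x₀−p)·cosh(ωT) + (ẋ₀/ω)·sinh(ωT) ⇒ p·(1 − cosh) = x(T) − x₀·cosh − (ẋ₀/ω)·sinh
numerator   = 0.7824 − (0.6234)·3.527572 − (0.4154/2.8981)·3.382864 = -1.901572
denominator = 1 − 3.527572 = -2.527572
p = -1.901572 / -2.527572 = 0.7523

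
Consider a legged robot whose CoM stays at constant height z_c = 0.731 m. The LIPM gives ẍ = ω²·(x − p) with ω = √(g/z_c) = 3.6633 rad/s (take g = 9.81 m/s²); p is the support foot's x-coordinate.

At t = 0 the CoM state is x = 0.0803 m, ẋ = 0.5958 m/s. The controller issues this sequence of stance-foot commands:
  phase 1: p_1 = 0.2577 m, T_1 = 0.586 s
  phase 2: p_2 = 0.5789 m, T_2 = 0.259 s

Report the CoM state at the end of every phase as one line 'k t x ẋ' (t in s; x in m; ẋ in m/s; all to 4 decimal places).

phase 1: p=0.2577, T=0.586, ωT=2.146694, cosh=4.336696, sinh=4.219826; start (x,ẋ)=(0.080300, 0.595800) → end (x,ẋ)=(0.174684, -0.158532)
phase 2: p=0.5789, T=0.259, ωT=0.948795, cosh=1.484901, sinh=1.097694; start (x,ẋ)=(0.174684, -0.158532) → end (x,ẋ)=(-0.068825, -1.860832)

1 0.5860 0.1747 -0.1585
2 0.8450 -0.0688 -1.8608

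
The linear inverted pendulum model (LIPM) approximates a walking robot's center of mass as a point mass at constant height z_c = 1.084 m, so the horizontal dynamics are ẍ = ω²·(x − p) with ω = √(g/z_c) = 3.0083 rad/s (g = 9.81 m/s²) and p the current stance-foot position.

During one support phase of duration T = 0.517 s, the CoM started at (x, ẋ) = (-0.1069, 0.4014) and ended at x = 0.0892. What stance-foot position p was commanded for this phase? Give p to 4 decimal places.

p = -0.0351

ωT = 3.0083·0.517 = 1.555291; cosh(ωT) = 2.473797, sinh(ωT) = 2.262669
x(T) = p + (x₀−p)·cosh(ωT) + (ẋ₀/ω)·sinh(ωT) ⇒ p·(1 − cosh) = x(T) − x₀·cosh − (ẋ₀/ω)·sinh
numerator   = 0.0892 − (-0.1069)·2.473797 − (0.4014/3.0083)·2.262669 = 0.051739
denominator = 1 − 2.473797 = -1.473797
p = 0.051739 / -1.473797 = -0.0351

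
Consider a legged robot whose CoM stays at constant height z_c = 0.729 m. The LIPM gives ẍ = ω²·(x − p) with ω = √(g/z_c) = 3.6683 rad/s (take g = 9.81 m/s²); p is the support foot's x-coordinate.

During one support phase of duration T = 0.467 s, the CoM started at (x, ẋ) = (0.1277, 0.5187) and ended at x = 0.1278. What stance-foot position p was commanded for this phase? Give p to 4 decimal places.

p = 0.3313

ωT = 3.6683·0.467 = 1.713096; cosh(ωT) = 2.863206, sinh(ωT) = 2.682900
x(T) = p + (x₀−p)·cosh(ωT) + (ẋ₀/ω)·sinh(ωT) ⇒ p·(1 − cosh) = x(T) − x₀·cosh − (ẋ₀/ω)·sinh
numerator   = 0.1278 − (0.1277)·2.863206 − (0.5187/3.6683)·2.682900 = -0.617195
denominator = 1 − 2.863206 = -1.863206
p = -0.617195 / -1.863206 = 0.3313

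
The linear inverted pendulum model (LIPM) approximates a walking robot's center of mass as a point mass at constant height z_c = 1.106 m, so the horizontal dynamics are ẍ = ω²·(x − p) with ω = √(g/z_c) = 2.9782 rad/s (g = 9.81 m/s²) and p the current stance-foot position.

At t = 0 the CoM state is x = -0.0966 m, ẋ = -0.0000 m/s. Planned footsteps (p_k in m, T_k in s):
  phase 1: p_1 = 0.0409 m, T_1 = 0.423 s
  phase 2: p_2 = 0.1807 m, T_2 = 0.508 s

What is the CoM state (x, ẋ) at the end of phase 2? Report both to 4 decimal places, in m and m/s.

x = -1.2565, ẋ = -4.1629

phase 1: p=0.0409, T=0.423, ωT=1.259779, cosh=1.904179, sinh=1.620462; start (x,ẋ)=(-0.096600, -0.000000) → end (x,ẋ)=(-0.220925, -0.663583)
phase 2: p=0.1807, T=0.508, ωT=1.512926, cosh=2.380129, sinh=2.159864; start (x,ẋ)=(-0.220925, -0.663583) → end (x,ẋ)=(-1.256465, -4.162868)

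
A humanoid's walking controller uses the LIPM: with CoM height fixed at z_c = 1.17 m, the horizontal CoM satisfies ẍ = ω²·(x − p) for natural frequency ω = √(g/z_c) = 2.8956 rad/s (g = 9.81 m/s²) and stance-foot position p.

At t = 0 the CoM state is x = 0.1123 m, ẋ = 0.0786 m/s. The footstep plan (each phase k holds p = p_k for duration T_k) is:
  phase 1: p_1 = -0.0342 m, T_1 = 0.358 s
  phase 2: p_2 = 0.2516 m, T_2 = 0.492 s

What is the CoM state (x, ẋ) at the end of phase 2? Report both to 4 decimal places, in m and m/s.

x = 0.6459, ẋ = 1.3113

phase 1: p=-0.0342, T=0.358, ωT=1.036625, cosh=1.587167, sinh=1.232517; start (x,ẋ)=(0.112300, 0.078600) → end (x,ẋ)=(0.231776, 0.647592)
phase 2: p=0.2516, T=0.492, ωT=1.424635, cosh=2.198469, sinh=1.957873; start (x,ẋ)=(0.231776, 0.647592) → end (x,ẋ)=(0.645890, 1.311325)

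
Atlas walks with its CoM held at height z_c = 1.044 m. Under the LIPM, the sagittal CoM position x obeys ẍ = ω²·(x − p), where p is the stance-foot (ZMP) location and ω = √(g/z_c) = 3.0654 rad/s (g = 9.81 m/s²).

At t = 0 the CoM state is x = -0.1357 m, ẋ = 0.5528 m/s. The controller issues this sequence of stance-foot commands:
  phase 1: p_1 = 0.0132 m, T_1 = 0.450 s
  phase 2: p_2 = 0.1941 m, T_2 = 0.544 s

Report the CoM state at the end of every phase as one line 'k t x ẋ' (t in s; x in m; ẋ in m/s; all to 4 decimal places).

1 0.4500 0.0342 0.3184
2 0.9940 0.0208 -0.3787

phase 1: p=0.0132, T=0.450, ωT=1.379430, cosh=2.112179, sinh=1.860457; start (x,ẋ)=(-0.135700, 0.552800) → end (x,ẋ)=(0.034203, 0.318429)
phase 2: p=0.1941, T=0.544, ωT=1.667578, cosh=2.744009, sinh=2.555306; start (x,ẋ)=(0.034203, 0.318429) → end (x,ẋ)=(0.020782, -0.378708)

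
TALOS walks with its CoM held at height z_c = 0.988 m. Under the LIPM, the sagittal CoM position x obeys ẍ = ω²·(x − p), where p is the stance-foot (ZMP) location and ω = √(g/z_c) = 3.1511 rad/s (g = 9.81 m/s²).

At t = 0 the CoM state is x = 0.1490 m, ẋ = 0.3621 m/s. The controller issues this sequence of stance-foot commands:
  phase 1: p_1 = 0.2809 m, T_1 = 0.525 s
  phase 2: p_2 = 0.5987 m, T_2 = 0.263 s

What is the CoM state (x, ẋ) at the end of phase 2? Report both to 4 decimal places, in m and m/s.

phase 1: p=0.2809, T=0.525, ωT=1.654328, cosh=2.710391, sinh=2.519171; start (x,ẋ)=(0.149000, 0.362100) → end (x,ẋ)=(0.212883, -0.065610)
phase 2: p=0.5987, T=0.263, ωT=0.828739, cosh=1.363514, sinh=0.926915; start (x,ẋ)=(0.212883, -0.065610) → end (x,ẋ)=(0.053333, -1.216356)

x = 0.0533, ẋ = -1.2164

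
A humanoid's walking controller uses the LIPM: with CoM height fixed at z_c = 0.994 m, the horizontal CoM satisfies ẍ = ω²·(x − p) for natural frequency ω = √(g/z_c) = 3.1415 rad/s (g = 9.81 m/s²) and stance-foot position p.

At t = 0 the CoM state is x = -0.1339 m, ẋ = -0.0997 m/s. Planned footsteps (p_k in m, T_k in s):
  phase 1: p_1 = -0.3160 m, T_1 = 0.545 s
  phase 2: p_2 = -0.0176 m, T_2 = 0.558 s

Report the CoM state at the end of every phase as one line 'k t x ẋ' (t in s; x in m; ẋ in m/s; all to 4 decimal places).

1 0.5450 0.1199 1.2480
2 1.1030 1.5030 4.9183

phase 1: p=-0.3160, T=0.545, ωT=1.712118, cosh=2.860582, sinh=2.680099; start (x,ẋ)=(-0.133900, -0.099700) → end (x,ẋ)=(0.119855, 1.247997)
phase 2: p=-0.0176, T=0.558, ωT=1.752957, cosh=2.972453, sinh=2.799192; start (x,ẋ)=(0.119855, 1.247997) → end (x,ẋ)=(1.502990, 4.918346)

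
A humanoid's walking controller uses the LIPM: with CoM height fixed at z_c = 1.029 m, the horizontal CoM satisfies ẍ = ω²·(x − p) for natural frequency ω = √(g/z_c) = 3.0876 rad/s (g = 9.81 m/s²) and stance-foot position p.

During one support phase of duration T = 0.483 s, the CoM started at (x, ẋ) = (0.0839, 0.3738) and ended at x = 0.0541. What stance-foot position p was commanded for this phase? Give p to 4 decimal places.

ωT = 3.0876·0.483 = 1.491311; cosh(ωT) = 2.333996, sinh(ωT) = 2.108919
x(T) = p + (x₀−p)·cosh(ωT) + (ẋ₀/ω)·sinh(ωT) ⇒ p·(1 − cosh) = x(T) − x₀·cosh − (ẋ₀/ω)·sinh
numerator   = 0.0541 − (0.0839)·2.333996 − (0.3738/3.0876)·2.108919 = -0.397038
denominator = 1 − 2.333996 = -1.333996
p = -0.397038 / -1.333996 = 0.2976

p = 0.2976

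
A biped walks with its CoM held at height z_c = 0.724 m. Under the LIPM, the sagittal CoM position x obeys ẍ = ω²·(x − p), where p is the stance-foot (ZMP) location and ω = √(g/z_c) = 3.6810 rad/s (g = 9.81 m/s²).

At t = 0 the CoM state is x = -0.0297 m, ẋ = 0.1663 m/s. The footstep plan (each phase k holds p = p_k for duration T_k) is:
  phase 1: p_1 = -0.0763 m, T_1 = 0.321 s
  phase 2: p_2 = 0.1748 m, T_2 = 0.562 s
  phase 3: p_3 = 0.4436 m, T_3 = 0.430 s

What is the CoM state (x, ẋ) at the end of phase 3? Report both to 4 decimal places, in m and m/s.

x = 0.6843, ẋ = 1.1133

phase 1: p=-0.0763, T=0.321, ωT=1.181601, cosh=1.783188, sinh=1.476401; start (x,ẋ)=(-0.029700, 0.166300) → end (x,ẋ)=(0.073497, 0.549798)
phase 2: p=0.1748, T=0.562, ωT=2.068722, cosh=4.020524, sinh=3.894177; start (x,ẋ)=(0.073497, 0.549798) → end (x,ẋ)=(0.349148, 0.758356)
phase 3: p=0.4436, T=0.430, ωT=1.582830, cosh=2.537054, sinh=2.331661; start (x,ẋ)=(0.349148, 0.758356) → end (x,ẋ)=(0.684338, 1.113326)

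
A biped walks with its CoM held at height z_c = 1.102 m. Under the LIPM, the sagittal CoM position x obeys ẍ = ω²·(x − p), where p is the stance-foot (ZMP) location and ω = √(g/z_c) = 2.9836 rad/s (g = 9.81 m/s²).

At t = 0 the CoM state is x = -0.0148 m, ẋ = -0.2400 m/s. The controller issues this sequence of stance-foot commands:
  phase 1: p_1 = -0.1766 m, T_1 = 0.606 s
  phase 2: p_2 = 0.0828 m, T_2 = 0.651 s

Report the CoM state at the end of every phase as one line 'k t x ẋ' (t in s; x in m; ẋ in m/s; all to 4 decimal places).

phase 1: p=-0.1766, T=0.606, ωT=1.808062, cosh=3.131293, sinh=2.967321; start (x,ẋ)=(-0.014800, -0.240000) → end (x,ẋ)=(0.091353, 0.680954)
phase 2: p=0.0828, T=0.651, ωT=1.942324, cosh=3.559155, sinh=3.415784; start (x,ẋ)=(0.091353, 0.680954) → end (x,ẋ)=(0.892832, 2.510782)

1 0.6060 0.0914 0.6810
2 1.2570 0.8928 2.5108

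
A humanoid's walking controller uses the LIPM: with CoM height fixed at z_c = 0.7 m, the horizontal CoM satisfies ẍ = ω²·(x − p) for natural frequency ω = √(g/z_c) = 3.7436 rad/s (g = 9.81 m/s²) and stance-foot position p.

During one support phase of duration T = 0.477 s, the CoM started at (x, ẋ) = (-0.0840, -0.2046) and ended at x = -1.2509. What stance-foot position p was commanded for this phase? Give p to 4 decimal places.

p = 0.4042

ωT = 3.7436·0.477 = 1.785697; cosh(ωT) = 3.065708, sinh(ωT) = 2.898028
x(T) = p + (x₀−p)·cosh(ωT) + (ẋ₀/ω)·sinh(ωT) ⇒ p·(1 − cosh) = x(T) − x₀·cosh − (ẋ₀/ω)·sinh
numerator   = -1.2509 − (-0.0840)·3.065708 − (-0.2046/3.7436)·2.898028 = -0.834994
denominator = 1 − 3.065708 = -2.065708
p = -0.834994 / -2.065708 = 0.4042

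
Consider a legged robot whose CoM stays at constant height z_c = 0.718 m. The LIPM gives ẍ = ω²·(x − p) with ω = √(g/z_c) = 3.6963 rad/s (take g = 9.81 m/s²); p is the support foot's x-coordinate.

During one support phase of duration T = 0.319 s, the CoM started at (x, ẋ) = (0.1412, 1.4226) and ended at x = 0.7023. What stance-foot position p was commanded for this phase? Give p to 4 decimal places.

ωT = 3.6963·0.319 = 1.179120; cosh(ωT) = 1.779530, sinh(ωT) = 1.471981
x(T) = p + (x₀−p)·cosh(ωT) + (ẋ₀/ω)·sinh(ωT) ⇒ p·(1 − cosh) = x(T) − x₀·cosh − (ẋ₀/ω)·sinh
numerator   = 0.7023 − (0.1412)·1.779530 − (1.4226/3.6963)·1.471981 = -0.115493
denominator = 1 − 1.779530 = -0.779530
p = -0.115493 / -0.779530 = 0.1482

p = 0.1482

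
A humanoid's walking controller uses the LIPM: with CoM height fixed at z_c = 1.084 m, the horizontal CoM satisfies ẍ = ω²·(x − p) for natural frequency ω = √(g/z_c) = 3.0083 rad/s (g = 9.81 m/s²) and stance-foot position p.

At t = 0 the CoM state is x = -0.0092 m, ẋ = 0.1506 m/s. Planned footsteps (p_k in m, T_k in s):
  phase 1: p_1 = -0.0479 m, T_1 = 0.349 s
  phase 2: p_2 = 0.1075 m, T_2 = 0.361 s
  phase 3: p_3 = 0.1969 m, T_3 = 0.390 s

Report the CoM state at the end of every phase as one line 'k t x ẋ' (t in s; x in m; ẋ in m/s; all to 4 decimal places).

1 0.3490 0.0769 0.3875
2 0.7100 0.2261 0.5186
3 1.1000 0.5005 1.0467

phase 1: p=-0.0479, T=0.349, ωT=1.049897, cosh=1.603665, sinh=1.253691; start (x,ẋ)=(-0.009200, 0.150600) → end (x,ẋ)=(0.076923, 0.387468)
phase 2: p=0.1075, T=0.361, ωT=1.085996, cosh=1.649978, sinh=1.312412; start (x,ẋ)=(0.076923, 0.387468) → end (x,ẋ)=(0.226088, 0.518594)
phase 3: p=0.1969, T=0.390, ωT=1.173237, cosh=1.770902, sinh=1.461538; start (x,ẋ)=(0.226088, 0.518594) → end (x,ẋ)=(0.500540, 1.046709)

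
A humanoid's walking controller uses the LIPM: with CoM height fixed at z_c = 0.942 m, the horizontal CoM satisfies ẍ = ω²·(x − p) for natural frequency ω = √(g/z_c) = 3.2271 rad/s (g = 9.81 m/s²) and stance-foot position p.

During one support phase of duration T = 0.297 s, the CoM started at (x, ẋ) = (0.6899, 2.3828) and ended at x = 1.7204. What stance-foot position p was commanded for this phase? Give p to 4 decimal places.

p = 0.2674

ωT = 3.2271·0.297 = 0.958449; cosh(ωT) = 1.495568, sinh(ωT) = 1.112080
x(T) = p + (x₀−p)·cosh(ωT) + (ẋ₀/ω)·sinh(ωT) ⇒ p·(1 − cosh) = x(T) − x₀·cosh − (ẋ₀/ω)·sinh
numerator   = 1.7204 − (0.6899)·1.495568 − (2.3828/3.2271)·1.112080 = -0.132521
denominator = 1 − 1.495568 = -0.495568
p = -0.132521 / -0.495568 = 0.2674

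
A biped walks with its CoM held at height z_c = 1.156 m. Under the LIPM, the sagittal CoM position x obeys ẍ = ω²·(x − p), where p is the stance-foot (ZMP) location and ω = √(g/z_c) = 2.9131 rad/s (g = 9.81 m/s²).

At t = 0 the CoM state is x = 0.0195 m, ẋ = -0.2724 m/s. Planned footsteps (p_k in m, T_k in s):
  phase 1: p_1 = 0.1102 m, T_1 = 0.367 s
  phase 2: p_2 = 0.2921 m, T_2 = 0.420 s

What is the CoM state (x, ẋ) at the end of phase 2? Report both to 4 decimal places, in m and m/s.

x = -0.9556, ẋ = -3.4795

phase 1: p=0.1102, T=0.367, ωT=1.069108, cosh=1.628047, sinh=1.284732; start (x,ẋ)=(0.019500, -0.272400) → end (x,ẋ)=(-0.157597, -0.782930)
phase 2: p=0.2921, T=0.420, ωT=1.223502, cosh=1.846634, sinh=1.552436; start (x,ẋ)=(-0.157597, -0.782930) → end (x,ẋ)=(-0.955562, -3.479497)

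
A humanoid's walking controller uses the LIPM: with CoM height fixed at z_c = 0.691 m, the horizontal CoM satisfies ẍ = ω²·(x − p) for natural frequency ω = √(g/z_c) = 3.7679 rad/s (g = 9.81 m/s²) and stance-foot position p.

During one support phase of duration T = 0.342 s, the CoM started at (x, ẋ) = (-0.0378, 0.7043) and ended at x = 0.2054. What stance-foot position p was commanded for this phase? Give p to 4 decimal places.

p = 0.0358

ωT = 3.7679·0.342 = 1.288622; cosh(ωT) = 1.951717, sinh(ωT) = 1.676066
x(T) = p + (x₀−p)·cosh(ωT) + (ẋ₀/ω)·sinh(ωT) ⇒ p·(1 − cosh) = x(T) − x₀·cosh − (ẋ₀/ω)·sinh
numerator   = 0.2054 − (-0.0378)·1.951717 − (0.7043/3.7679)·1.676066 = -0.034117
denominator = 1 − 1.951717 = -0.951717
p = -0.034117 / -0.951717 = 0.0358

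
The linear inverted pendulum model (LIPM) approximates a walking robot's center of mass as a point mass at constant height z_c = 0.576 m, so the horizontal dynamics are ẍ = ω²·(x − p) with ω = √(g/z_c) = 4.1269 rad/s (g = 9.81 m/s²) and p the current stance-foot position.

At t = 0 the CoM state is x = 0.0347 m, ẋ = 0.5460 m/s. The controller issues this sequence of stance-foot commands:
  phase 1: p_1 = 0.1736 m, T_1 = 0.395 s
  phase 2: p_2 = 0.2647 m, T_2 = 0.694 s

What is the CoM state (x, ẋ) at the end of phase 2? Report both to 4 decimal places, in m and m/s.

phase 1: p=0.1736, T=0.395, ωT=1.630126, cosh=2.650210, sinh=2.454305; start (x,ẋ)=(0.034700, 0.546000) → end (x,ẋ)=(0.130197, 0.040142)
phase 2: p=0.2647, T=0.694, ωT=2.864069, cosh=8.794876, sinh=8.737840; start (x,ẋ)=(0.130197, 0.040142) → end (x,ẋ)=(-0.833245, -4.497158)

x = -0.8332, ẋ = -4.4972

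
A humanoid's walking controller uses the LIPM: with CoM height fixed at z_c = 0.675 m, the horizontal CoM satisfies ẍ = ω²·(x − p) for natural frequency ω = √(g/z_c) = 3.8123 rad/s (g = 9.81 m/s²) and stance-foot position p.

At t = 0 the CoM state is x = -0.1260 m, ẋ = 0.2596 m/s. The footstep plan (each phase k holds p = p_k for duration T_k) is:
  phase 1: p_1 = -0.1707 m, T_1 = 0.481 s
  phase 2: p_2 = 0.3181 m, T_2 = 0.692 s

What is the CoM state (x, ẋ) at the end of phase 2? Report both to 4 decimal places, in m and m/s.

phase 1: p=-0.1707, T=0.481, ωT=1.833716, cosh=3.208458, sinh=3.048639; start (x,ẋ)=(-0.126000, 0.259600) → end (x,ẋ)=(0.180316, 1.352434)
phase 2: p=0.3181, T=0.692, ωT=2.638112, cosh=7.029131, sinh=6.957635; start (x,ẋ)=(0.180316, 1.352434) → end (x,ẋ)=(1.817858, 5.851776)

x = 1.8179, ẋ = 5.8518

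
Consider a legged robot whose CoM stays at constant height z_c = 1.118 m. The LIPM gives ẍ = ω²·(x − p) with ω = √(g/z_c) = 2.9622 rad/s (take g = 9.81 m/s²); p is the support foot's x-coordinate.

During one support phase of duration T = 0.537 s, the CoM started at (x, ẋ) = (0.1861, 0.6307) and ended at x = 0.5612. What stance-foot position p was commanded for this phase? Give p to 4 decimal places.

p = 0.2669

ωT = 2.9622·0.537 = 1.590701; cosh(ωT) = 2.555486, sinh(ωT) = 2.351703
x(T) = p + (x₀−p)·cosh(ωT) + (ẋ₀/ω)·sinh(ωT) ⇒ p·(1 − cosh) = x(T) − x₀·cosh − (ẋ₀/ω)·sinh
numerator   = 0.5612 − (0.1861)·2.555486 − (0.6307/2.9622)·2.351703 = -0.415091
denominator = 1 − 2.555486 = -1.555486
p = -0.415091 / -1.555486 = 0.2669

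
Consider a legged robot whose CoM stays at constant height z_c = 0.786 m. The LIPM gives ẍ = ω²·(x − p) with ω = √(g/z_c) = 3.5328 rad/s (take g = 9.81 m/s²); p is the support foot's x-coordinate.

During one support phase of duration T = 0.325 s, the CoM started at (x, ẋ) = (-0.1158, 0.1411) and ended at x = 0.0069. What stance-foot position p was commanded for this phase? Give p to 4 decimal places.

p = -0.2057

ωT = 3.5328·0.325 = 1.148160; cosh(ωT) = 1.734804, sinh(ωT) = 1.417584
x(T) = p + (x₀−p)·cosh(ωT) + (ẋ₀/ω)·sinh(ωT) ⇒ p·(1 − cosh) = x(T) − x₀·cosh − (ẋ₀/ω)·sinh
numerator   = 0.0069 − (-0.1158)·1.734804 − (0.1411/3.5328)·1.417584 = 0.151172
denominator = 1 − 1.734804 = -0.734804
p = 0.151172 / -0.734804 = -0.2057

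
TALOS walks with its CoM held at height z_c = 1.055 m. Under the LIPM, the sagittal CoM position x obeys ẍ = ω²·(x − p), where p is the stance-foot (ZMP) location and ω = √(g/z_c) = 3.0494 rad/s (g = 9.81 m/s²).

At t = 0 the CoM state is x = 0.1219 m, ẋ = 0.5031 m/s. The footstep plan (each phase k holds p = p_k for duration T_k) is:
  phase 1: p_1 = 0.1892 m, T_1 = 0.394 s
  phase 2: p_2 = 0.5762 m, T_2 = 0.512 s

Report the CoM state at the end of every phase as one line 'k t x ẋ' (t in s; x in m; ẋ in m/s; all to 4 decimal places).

phase 1: p=0.1892, T=0.394, ωT=1.201464, cosh=1.812867, sinh=1.512113; start (x,ẋ)=(0.121900, 0.503100) → end (x,ẋ)=(0.316667, 0.601730)
phase 2: p=0.5762, T=0.512, ωT=1.561293, cosh=2.487421, sinh=2.277556; start (x,ẋ)=(0.316667, 0.601730) → end (x,ẋ)=(0.380058, -0.305744)

1 0.3940 0.3167 0.6017
2 0.9060 0.3801 -0.3057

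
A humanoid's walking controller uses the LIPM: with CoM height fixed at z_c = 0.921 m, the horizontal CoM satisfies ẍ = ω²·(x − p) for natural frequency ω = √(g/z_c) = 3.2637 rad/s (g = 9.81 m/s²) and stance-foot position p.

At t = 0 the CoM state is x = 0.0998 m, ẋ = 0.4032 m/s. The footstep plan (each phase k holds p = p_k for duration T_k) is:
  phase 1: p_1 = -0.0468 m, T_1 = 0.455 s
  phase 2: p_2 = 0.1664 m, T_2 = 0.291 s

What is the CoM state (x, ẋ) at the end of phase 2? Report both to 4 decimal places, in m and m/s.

phase 1: p=-0.0468, T=0.455, ωT=1.484984, cosh=2.320699, sinh=2.094193; start (x,ẋ)=(0.099800, 0.403200) → end (x,ẋ)=(0.552133, 1.937690)
phase 2: p=0.1664, T=0.291, ωT=0.949737, cosh=1.485936, sinh=1.099093; start (x,ẋ)=(0.552133, 1.937690) → end (x,ẋ)=(1.392116, 4.262949)

x = 1.3921, ẋ = 4.2629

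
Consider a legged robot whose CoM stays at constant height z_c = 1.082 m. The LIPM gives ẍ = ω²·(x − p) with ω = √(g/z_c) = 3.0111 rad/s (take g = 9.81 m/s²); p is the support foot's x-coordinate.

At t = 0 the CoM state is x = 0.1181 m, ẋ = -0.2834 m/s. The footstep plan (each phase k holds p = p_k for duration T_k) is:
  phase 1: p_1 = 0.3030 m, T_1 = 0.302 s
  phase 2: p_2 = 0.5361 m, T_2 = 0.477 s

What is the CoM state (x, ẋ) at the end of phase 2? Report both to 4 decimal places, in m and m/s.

phase 1: p=0.3030, T=0.302, ωT=0.909352, cosh=1.442749, sinh=1.039964; start (x,ẋ)=(0.118100, -0.283400) → end (x,ẋ)=(-0.061644, -0.987878)
phase 2: p=0.5361, T=0.477, ωT=1.436295, cosh=2.221447, sinh=1.983639; start (x,ẋ)=(-0.061644, -0.987878) → end (x,ẋ)=(-1.442547, -5.764806)

x = -1.4425, ẋ = -5.7648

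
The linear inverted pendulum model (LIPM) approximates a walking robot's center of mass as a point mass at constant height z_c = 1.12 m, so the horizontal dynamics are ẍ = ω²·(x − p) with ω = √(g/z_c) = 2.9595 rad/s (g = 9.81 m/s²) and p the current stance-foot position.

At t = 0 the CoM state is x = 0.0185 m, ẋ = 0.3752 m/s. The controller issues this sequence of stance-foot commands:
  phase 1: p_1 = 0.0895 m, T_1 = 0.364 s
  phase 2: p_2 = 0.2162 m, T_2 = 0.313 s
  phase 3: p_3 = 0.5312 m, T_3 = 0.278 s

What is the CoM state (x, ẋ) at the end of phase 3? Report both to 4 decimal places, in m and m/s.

x = 0.1932, ẋ = -0.4909

phase 1: p=0.0895, T=0.364, ωT=1.077258, cosh=1.638572, sinh=1.298044; start (x,ẋ)=(0.018500, 0.375200) → end (x,ẋ)=(0.137725, 0.342041)
phase 2: p=0.2162, T=0.313, ωT=0.926323, cosh=1.460608, sinh=1.064601; start (x,ẋ)=(0.137725, 0.342041) → end (x,ẋ)=(0.224619, 0.252338)
phase 3: p=0.5312, T=0.278, ωT=0.822741, cosh=1.357979, sinh=0.918753; start (x,ẋ)=(0.224619, 0.252338) → end (x,ẋ)=(0.193206, -0.490938)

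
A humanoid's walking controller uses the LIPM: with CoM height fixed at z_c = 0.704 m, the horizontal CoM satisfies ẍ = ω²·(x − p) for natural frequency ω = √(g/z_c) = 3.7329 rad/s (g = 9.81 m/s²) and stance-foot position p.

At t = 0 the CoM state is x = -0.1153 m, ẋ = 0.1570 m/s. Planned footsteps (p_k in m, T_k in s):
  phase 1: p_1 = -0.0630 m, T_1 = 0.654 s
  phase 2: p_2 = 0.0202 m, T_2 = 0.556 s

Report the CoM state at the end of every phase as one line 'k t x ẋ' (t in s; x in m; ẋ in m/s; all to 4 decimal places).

phase 1: p=-0.0630, T=0.654, ωT=2.441317, cosh=5.787601, sinh=5.700555; start (x,ẋ)=(-0.115300, 0.157000) → end (x,ẋ)=(-0.125935, -0.204270)
phase 2: p=0.0202, T=0.556, ωT=2.075492, cosh=4.046982, sinh=3.921487; start (x,ẋ)=(-0.125935, -0.204270) → end (x,ẋ)=(-0.785795, -2.965876)

1 0.6540 -0.1259 -0.2043
2 1.2100 -0.7858 -2.9659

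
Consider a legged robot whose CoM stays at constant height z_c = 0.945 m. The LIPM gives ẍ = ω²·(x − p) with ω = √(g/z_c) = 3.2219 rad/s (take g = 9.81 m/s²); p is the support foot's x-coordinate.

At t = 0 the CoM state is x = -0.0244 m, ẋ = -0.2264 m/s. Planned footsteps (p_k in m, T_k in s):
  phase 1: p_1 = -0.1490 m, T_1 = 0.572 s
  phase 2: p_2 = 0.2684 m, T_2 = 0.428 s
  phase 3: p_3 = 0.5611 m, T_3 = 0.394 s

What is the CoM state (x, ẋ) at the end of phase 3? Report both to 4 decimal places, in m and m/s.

x = -0.5395, ẋ = -3.1930

phase 1: p=-0.1490, T=0.572, ωT=1.842927, cosh=3.236674, sinh=3.078320; start (x,ẋ)=(-0.024400, -0.226400) → end (x,ẋ)=(0.037979, 0.503005)
phase 2: p=0.2684, T=0.428, ωT=1.378973, cosh=2.111330, sinh=1.859493; start (x,ẋ)=(0.037979, 0.503005) → end (x,ẋ)=(0.072210, -0.318467)
phase 3: p=0.5611, T=0.394, ωT=1.269429, cosh=1.919905, sinh=1.638913; start (x,ẋ)=(0.072210, -0.318467) → end (x,ẋ)=(-0.539521, -3.192970)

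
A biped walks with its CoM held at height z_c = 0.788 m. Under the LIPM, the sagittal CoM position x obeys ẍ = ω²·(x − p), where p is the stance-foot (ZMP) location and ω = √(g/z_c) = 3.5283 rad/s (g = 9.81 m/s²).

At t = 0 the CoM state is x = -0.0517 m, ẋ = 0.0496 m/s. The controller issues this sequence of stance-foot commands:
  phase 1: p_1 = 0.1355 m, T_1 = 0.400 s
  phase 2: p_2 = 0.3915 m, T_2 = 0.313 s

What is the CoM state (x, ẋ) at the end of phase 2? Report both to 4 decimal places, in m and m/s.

phase 1: p=0.1355, T=0.400, ωT=1.411320, cosh=2.172593, sinh=1.928772; start (x,ẋ)=(-0.051700, 0.049600) → end (x,ẋ)=(-0.244095, -1.166189)
phase 2: p=0.3915, T=0.313, ωT=1.104358, cosh=1.674355, sinh=1.342931; start (x,ẋ)=(-0.244095, -1.166189) → end (x,ẋ)=(-1.116584, -4.964233)

x = -1.1166, ẋ = -4.9642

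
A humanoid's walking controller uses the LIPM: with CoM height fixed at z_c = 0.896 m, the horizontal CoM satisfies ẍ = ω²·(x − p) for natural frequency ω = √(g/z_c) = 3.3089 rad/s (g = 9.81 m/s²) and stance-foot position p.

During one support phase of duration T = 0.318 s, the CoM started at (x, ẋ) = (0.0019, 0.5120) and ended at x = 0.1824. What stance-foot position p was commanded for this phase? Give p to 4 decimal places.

ωT = 3.3089·0.318 = 1.052230; cosh(ωT) = 1.606595, sinh(ωT) = 1.257437
x(T) = p + (x₀−p)·cosh(ωT) + (ẋ₀/ω)·sinh(ωT) ⇒ p·(1 − cosh) = x(T) − x₀·cosh − (ẋ₀/ω)·sinh
numerator   = 0.1824 − (0.0019)·1.606595 − (0.5120/3.3089)·1.257437 = -0.015221
denominator = 1 − 1.606595 = -0.606595
p = -0.015221 / -0.606595 = 0.0251

p = 0.0251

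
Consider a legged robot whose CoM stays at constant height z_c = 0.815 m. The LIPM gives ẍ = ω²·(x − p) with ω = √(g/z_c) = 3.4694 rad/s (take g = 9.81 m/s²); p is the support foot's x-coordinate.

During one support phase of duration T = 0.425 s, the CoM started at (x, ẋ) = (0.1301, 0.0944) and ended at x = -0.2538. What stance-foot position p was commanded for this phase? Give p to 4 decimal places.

p = 0.4690

ωT = 3.4694·0.425 = 1.474495; cosh(ωT) = 2.298862, sinh(ωT) = 2.069967
x(T) = p + (x₀−p)·cosh(ωT) + (ẋ₀/ω)·sinh(ωT) ⇒ p·(1 − cosh) = x(T) − x₀·cosh − (ẋ₀/ω)·sinh
numerator   = -0.2538 − (0.1301)·2.298862 − (0.0944/3.4694)·2.069967 = -0.609204
denominator = 1 − 2.298862 = -1.298862
p = -0.609204 / -1.298862 = 0.4690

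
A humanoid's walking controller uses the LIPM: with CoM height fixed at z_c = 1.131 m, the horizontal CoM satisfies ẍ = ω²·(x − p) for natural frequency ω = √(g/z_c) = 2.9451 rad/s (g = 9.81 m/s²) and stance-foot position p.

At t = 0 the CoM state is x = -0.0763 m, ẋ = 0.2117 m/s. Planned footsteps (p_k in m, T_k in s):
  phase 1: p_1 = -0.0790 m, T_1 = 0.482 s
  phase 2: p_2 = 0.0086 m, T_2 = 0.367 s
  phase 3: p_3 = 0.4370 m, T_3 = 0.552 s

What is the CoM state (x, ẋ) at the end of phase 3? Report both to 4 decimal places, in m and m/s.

phase 1: p=-0.0790, T=0.482, ωT=1.419538, cosh=2.188518, sinh=1.946692; start (x,ẋ)=(-0.076300, 0.211700) → end (x,ẋ)=(0.066841, 0.478789)
phase 2: p=0.0086, T=0.367, ωT=1.080852, cosh=1.643248, sinh=1.303941; start (x,ẋ)=(0.066841, 0.478789) → end (x,ẋ)=(0.316288, 1.010429)
phase 3: p=0.4370, T=0.552, ωT=1.625695, cosh=2.639363, sinh=2.442588; start (x,ẋ)=(0.316288, 1.010429) → end (x,ẋ)=(0.956422, 1.798531)

x = 0.9564, ẋ = 1.7985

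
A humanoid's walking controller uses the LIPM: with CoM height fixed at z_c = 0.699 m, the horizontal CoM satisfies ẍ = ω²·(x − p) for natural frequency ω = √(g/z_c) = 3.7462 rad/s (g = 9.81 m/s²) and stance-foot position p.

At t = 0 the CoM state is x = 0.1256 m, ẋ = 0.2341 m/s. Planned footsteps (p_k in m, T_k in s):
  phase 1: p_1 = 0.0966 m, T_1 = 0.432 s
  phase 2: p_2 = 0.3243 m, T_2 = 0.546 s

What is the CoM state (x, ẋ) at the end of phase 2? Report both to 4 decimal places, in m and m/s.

phase 1: p=0.0966, T=0.432, ωT=1.618358, cosh=2.621513, sinh=2.423289; start (x,ẋ)=(0.125600, 0.234100) → end (x,ẋ)=(0.324055, 0.876962)
phase 2: p=0.3243, T=0.546, ωT=2.045425, cosh=3.930885, sinh=3.801560; start (x,ẋ)=(0.324055, 0.876962) → end (x,ẋ)=(1.213259, 3.443750)

x = 1.2133, ẋ = 3.4437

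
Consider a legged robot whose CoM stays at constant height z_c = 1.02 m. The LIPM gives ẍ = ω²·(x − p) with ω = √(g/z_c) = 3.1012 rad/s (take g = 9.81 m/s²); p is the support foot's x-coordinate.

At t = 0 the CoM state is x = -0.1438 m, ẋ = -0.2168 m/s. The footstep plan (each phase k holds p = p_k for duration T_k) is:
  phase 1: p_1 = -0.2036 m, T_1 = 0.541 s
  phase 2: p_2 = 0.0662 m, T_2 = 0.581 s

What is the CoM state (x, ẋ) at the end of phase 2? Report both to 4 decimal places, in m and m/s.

phase 1: p=-0.2036, T=0.541, ωT=1.677749, cosh=2.770143, sinh=2.583349; start (x,ẋ)=(-0.143800, -0.216800) → end (x,ẋ)=(-0.218543, -0.121480)
phase 2: p=0.0662, T=0.581, ωT=1.801797, cosh=3.112766, sinh=2.947764; start (x,ẋ)=(-0.218543, -0.121480) → end (x,ẋ)=(-0.935609, -2.981151)

x = -0.9356, ẋ = -2.9812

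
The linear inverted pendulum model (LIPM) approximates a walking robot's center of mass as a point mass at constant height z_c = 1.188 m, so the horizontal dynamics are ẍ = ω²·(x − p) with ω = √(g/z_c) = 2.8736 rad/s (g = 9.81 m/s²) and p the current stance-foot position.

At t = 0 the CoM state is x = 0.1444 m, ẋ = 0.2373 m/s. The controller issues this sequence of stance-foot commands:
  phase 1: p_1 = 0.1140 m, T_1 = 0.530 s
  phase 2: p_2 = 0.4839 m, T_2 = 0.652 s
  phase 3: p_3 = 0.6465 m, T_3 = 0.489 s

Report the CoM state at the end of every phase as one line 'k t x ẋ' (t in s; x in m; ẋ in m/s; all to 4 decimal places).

1 0.5300 0.3674 0.7608
2 1.1820 0.9372 1.4709
3 1.6710 2.2551 4.7785

phase 1: p=0.1140, T=0.530, ωT=1.523008, cosh=2.402027, sinh=2.183972; start (x,ẋ)=(0.144400, 0.237300) → end (x,ẋ)=(0.367373, 0.760787)
phase 2: p=0.4839, T=0.652, ωT=1.873587, cosh=3.332592, sinh=3.179021; start (x,ẋ)=(0.367373, 0.760787) → end (x,ẋ)=(0.937209, 1.470889)
phase 3: p=0.6465, T=0.489, ωT=1.405190, cosh=2.160812, sinh=1.915491; start (x,ẋ)=(0.937209, 1.470889) → end (x,ẋ)=(2.255136, 4.778480)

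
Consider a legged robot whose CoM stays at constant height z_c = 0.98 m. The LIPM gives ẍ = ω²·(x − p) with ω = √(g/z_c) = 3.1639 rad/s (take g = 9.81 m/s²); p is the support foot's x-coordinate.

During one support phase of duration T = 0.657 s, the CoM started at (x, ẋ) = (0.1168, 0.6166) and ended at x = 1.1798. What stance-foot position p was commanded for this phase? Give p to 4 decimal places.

p = 0.0200

ωT = 3.1639·0.657 = 2.078682; cosh(ωT) = 4.059512, sinh(ωT) = 3.934417
x(T) = p + (x₀−p)·cosh(ωT) + (ẋ₀/ω)·sinh(ωT) ⇒ p·(1 − cosh) = x(T) − x₀·cosh − (ẋ₀/ω)·sinh
numerator   = 1.1798 − (0.1168)·4.059512 − (0.6166/3.1639)·3.934417 = -0.061114
denominator = 1 − 4.059512 = -3.059512
p = -0.061114 / -3.059512 = 0.0200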